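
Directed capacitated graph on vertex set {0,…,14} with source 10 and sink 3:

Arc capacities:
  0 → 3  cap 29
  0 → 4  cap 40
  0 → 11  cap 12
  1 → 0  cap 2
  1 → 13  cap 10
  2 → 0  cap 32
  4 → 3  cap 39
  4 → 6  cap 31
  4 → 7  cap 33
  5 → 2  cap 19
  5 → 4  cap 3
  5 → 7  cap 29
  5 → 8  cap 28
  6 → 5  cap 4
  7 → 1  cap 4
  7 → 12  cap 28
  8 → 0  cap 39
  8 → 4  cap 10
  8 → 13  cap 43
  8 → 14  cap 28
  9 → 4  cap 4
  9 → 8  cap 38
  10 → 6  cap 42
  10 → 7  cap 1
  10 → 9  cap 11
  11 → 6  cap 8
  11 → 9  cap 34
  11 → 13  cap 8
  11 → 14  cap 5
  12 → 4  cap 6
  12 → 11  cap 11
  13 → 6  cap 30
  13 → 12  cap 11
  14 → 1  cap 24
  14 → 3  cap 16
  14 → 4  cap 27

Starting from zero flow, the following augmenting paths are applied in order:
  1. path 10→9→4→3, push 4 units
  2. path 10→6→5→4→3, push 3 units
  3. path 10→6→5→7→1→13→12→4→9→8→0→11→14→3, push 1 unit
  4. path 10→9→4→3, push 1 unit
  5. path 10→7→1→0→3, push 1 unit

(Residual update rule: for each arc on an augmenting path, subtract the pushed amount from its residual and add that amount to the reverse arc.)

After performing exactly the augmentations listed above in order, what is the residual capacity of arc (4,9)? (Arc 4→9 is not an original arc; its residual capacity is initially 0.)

Residual capacity of (4,9): 4

after path 1 (10→9→4→3, push 4): res(4,9)=4
after path 2 (10→6→5→4→3, push 3): res(4,9)=4
after path 3 (10→6→5→7→1→13→12→4→9→8→0→11→14→3, push 1): res(4,9)=3
after path 4 (10→9→4→3, push 1): res(4,9)=4
after path 5 (10→7→1→0→3, push 1): res(4,9)=4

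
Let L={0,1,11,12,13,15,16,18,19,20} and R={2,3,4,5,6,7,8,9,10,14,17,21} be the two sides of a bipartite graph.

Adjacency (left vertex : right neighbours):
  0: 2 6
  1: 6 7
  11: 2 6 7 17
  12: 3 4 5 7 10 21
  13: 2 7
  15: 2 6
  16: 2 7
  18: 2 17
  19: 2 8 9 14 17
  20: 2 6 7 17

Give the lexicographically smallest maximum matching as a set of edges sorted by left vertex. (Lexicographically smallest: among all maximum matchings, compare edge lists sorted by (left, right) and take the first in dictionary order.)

Lex-smallest maximum matching: {(0,2), (1,6), (11,7), (12,3), (18,17), (19,8)}

|M| = 6 (so the lex-smallest maximum matching has 6 edges)
process left vertices in ascending order; for each, take the smallest-labelled available neighbour that still permits 6 edges overall, or leave it unmatched if none does
lex-smallest matching: {0-2, 1-6, 11-7, 12-3, 18-17, 19-8}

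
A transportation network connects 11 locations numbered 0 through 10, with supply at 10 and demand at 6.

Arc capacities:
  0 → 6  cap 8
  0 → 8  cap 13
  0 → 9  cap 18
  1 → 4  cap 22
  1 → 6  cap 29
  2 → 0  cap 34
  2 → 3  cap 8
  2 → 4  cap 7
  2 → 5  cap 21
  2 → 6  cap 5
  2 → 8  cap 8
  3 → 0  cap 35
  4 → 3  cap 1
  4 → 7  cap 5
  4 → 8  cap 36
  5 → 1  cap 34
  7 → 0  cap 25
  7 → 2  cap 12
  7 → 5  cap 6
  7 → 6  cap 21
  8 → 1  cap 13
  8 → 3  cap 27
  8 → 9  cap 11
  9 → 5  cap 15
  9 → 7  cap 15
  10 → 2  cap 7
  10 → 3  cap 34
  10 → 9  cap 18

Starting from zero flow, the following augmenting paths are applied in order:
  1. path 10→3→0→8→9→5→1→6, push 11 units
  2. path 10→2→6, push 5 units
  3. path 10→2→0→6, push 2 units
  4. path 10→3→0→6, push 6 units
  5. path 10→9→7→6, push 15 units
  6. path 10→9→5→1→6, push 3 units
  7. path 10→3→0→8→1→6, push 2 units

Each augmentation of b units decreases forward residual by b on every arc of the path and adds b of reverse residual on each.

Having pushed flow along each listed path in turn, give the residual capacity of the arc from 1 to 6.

Residual capacity of (1,6): 13

after path 1 (10→3→0→8→9→5→1→6, push 11): res(1,6)=18
after path 2 (10→2→6, push 5): res(1,6)=18
after path 3 (10→2→0→6, push 2): res(1,6)=18
after path 4 (10→3→0→6, push 6): res(1,6)=18
after path 5 (10→9→7→6, push 15): res(1,6)=18
after path 6 (10→9→5→1→6, push 3): res(1,6)=15
after path 7 (10→3→0→8→1→6, push 2): res(1,6)=13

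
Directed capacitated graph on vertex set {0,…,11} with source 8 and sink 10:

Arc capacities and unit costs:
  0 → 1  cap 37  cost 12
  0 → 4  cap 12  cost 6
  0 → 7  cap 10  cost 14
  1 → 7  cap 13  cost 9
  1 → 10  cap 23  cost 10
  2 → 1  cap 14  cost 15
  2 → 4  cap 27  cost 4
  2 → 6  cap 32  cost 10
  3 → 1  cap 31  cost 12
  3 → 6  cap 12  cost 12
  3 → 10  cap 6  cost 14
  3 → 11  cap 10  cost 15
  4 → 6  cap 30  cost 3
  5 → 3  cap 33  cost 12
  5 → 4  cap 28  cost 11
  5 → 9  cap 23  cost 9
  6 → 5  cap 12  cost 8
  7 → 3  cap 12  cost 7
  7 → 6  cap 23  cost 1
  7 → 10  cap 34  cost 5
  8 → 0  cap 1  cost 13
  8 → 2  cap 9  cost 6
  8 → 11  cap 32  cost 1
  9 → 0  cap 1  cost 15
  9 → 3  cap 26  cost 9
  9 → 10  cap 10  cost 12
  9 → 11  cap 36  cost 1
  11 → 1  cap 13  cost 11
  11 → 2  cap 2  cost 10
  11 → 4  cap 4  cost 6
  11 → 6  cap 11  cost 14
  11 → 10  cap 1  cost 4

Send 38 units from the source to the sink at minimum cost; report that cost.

Minimum cost for 38 units: 1196

shortest-cost path #1: 8→11→10 push 1 @ unit cost 5 (adds 5)
shortest-cost path #2: 8→11→1→10 push 13 @ unit cost 22 (adds 286)
shortest-cost path #3: 8→2→1→10 push 9 @ unit cost 31 (adds 279)
shortest-cost path #4: 8→0→7→10 push 1 @ unit cost 32 (adds 32)
shortest-cost path #5: 8→11→2→1→10 push 1 @ unit cost 36 (adds 36)
shortest-cost path #6: 8→11→4→6→5→9→10 push 4 @ unit cost 39 (adds 156)
shortest-cost path #7: 8→11→2→1→7→10 push 1 @ unit cost 40 (adds 40)
shortest-cost path #8: 8→11→6→5→9→10 push 6 @ unit cost 44 (adds 264)
shortest-cost path #9: 8→11→6→5→3→10 push 2 @ unit cost 49 (adds 98)
total cost = 1196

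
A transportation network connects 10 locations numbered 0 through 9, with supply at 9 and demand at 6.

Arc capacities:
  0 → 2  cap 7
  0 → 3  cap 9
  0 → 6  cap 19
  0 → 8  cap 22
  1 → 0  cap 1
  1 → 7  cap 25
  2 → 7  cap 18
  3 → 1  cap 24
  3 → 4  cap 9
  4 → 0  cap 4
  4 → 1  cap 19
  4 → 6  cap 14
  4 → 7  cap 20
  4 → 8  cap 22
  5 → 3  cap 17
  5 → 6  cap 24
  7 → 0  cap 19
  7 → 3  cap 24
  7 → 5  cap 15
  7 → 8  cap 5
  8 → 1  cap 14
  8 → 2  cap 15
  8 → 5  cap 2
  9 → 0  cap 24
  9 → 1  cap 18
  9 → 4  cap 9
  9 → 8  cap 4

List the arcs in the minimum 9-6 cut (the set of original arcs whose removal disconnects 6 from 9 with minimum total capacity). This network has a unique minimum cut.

Min-cut arcs: {(0,6), (4,6), (7,5), (8,5)} (total capacity 50)

augment #1: 9→0→6 push 19
augment #2: 9→4→6 push 9
augment #3: 9→8→5→6 push 2
augment #4: 9→0→3→4→6 push 5
augment #5: 9→1→7→5→6 push 15
max flow = 50; residual-reachable set from 9 gives S-side
cut edges (S→T): {(0,6), (4,6), (7,5), (8,5)} total cap 50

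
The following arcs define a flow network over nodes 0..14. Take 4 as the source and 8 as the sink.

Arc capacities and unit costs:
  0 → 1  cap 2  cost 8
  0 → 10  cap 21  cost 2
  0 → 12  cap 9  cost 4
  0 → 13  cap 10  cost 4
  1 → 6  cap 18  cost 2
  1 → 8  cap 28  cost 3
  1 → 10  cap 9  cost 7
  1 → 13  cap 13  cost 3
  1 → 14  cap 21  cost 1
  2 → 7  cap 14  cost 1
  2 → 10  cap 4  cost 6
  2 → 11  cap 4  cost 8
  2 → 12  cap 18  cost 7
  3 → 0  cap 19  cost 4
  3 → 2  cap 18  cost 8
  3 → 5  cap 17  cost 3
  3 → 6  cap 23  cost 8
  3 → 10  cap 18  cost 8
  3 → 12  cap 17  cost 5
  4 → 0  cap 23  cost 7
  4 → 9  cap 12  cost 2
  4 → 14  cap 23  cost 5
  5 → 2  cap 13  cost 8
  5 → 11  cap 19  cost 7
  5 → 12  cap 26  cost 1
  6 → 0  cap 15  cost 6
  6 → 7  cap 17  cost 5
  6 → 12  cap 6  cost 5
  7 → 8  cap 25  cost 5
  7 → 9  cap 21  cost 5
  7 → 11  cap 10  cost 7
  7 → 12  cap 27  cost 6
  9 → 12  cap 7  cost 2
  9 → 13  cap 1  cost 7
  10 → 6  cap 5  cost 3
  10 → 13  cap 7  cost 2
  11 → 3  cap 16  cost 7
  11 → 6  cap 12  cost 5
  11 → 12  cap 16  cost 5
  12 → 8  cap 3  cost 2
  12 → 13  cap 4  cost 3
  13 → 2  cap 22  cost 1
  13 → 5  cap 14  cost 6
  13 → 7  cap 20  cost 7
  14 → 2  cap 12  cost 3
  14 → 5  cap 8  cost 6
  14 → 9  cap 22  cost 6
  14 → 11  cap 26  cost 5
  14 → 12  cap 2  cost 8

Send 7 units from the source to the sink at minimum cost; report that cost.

Minimum cost for 7 units: 74

shortest-cost path #1: 4→9→12→8 push 3 @ unit cost 6 (adds 18)
shortest-cost path #2: 4→9→12→13→2→7→8 push 4 @ unit cost 14 (adds 56)
total cost = 74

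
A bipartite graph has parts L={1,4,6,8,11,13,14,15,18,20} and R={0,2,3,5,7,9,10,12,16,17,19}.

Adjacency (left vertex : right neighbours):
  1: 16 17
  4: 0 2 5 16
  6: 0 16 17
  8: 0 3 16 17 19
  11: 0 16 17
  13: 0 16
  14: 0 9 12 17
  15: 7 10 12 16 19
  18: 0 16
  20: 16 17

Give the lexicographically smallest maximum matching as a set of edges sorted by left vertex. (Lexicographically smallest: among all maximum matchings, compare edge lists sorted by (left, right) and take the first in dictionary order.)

Lex-smallest maximum matching: {(1,16), (4,2), (6,0), (8,3), (11,17), (14,9), (15,7)}

|M| = 7 (so the lex-smallest maximum matching has 7 edges)
process left vertices in ascending order; for each, take the smallest-labelled available neighbour that still permits 7 edges overall, or leave it unmatched if none does
lex-smallest matching: {1-16, 4-2, 6-0, 8-3, 11-17, 14-9, 15-7}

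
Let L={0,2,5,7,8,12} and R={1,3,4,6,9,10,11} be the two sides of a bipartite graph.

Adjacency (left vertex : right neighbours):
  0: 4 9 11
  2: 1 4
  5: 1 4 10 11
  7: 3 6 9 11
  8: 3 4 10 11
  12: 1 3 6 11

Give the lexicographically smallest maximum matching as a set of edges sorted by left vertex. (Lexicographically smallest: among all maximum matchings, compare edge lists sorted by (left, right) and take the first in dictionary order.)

|M| = 6 (so the lex-smallest maximum matching has 6 edges)
process left vertices in ascending order; for each, take the smallest-labelled available neighbour that still permits 6 edges overall, or leave it unmatched if none does
lex-smallest matching: {0-4, 2-1, 5-10, 7-3, 8-11, 12-6}

Lex-smallest maximum matching: {(0,4), (2,1), (5,10), (7,3), (8,11), (12,6)}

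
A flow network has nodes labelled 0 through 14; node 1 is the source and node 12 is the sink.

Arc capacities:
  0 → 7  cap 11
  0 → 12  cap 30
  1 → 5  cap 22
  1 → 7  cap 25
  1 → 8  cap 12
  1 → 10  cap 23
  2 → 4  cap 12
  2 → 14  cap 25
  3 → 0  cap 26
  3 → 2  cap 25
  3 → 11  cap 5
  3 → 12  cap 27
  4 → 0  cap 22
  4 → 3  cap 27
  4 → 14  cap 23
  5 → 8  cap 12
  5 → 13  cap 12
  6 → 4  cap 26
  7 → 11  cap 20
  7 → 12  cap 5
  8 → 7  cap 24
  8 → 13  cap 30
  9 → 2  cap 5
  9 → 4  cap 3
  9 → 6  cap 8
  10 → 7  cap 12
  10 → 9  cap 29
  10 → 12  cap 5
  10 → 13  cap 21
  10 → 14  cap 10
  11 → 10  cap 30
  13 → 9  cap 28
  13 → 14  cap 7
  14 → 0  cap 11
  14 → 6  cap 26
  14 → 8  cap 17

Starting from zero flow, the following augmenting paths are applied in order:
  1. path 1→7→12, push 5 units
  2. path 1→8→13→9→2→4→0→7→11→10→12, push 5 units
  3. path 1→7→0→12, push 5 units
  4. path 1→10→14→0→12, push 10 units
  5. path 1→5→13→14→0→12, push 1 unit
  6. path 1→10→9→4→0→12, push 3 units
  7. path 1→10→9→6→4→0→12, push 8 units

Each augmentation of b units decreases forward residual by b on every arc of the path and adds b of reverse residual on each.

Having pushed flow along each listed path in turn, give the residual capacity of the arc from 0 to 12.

after path 1 (1→7→12, push 5): res(0,12)=30
after path 2 (1→8→13→9→2→4→0→7→11→10→12, push 5): res(0,12)=30
after path 3 (1→7→0→12, push 5): res(0,12)=25
after path 4 (1→10→14→0→12, push 10): res(0,12)=15
after path 5 (1→5→13→14→0→12, push 1): res(0,12)=14
after path 6 (1→10→9→4→0→12, push 3): res(0,12)=11
after path 7 (1→10→9→6→4→0→12, push 8): res(0,12)=3

Residual capacity of (0,12): 3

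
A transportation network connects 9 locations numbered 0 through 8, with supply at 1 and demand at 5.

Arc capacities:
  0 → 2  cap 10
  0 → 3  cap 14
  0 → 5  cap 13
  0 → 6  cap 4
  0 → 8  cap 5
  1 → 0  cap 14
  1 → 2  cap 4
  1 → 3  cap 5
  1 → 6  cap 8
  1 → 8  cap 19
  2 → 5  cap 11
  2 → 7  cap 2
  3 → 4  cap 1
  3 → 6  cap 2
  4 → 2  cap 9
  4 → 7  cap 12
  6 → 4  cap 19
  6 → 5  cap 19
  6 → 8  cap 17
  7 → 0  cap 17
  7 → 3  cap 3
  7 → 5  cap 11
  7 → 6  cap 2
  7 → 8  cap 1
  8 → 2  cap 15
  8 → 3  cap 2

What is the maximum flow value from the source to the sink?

Maximum flow value: 38

augment #1: 1→0→5 bottleneck 13, total now 13
augment #2: 1→2→5 bottleneck 4, total now 17
augment #3: 1→6→5 bottleneck 8, total now 25
augment #4: 1→0→2→5 bottleneck 1, total now 26
augment #5: 1→3→6→5 bottleneck 2, total now 28
augment #6: 1→8→2→5 bottleneck 6, total now 34
augment #7: 1→3→4→7→5 bottleneck 1, total now 35
augment #8: 1→8→2→7→5 bottleneck 2, total now 37
augment #9: 1→8→2→0→6→5 bottleneck 1, total now 38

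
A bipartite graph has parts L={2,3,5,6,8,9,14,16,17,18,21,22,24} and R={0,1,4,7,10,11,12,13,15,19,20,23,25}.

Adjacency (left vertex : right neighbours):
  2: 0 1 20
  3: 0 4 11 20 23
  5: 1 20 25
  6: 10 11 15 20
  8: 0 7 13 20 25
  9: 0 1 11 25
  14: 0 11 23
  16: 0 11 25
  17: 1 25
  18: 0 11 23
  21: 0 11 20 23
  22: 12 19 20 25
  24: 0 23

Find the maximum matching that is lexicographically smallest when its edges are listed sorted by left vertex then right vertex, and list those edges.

|M| = 10 (so the lex-smallest maximum matching has 10 edges)
process left vertices in ascending order; for each, take the smallest-labelled available neighbour that still permits 10 edges overall, or leave it unmatched if none does
lex-smallest matching: {2-0, 3-4, 5-1, 6-10, 8-7, 9-11, 14-23, 16-25, 21-20, 22-12}

Lex-smallest maximum matching: {(2,0), (3,4), (5,1), (6,10), (8,7), (9,11), (14,23), (16,25), (21,20), (22,12)}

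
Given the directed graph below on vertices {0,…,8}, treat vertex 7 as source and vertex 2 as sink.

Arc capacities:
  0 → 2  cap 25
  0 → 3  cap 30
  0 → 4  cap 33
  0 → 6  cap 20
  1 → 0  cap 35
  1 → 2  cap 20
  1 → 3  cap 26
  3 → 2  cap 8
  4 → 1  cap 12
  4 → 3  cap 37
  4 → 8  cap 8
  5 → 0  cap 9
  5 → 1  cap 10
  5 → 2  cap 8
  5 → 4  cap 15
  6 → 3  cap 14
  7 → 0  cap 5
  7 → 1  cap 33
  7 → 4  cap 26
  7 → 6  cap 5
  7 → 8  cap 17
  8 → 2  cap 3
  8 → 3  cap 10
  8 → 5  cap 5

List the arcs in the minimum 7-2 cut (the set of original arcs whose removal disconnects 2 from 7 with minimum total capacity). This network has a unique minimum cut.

Min-cut arcs: {(0,2), (1,2), (3,2), (8,2), (8,5)} (total capacity 61)

augment #1: 7→0→2 push 5
augment #2: 7→1→2 push 20
augment #3: 7→8→2 push 3
augment #4: 7→1→0→2 push 13
augment #5: 7→4→3→2 push 8
augment #6: 7→8→5→2 push 5
augment #7: 7→4→1→0→2 push 7
max flow = 61; residual-reachable set from 7 gives S-side
cut edges (S→T): {(0,2), (1,2), (3,2), (8,2), (8,5)} total cap 61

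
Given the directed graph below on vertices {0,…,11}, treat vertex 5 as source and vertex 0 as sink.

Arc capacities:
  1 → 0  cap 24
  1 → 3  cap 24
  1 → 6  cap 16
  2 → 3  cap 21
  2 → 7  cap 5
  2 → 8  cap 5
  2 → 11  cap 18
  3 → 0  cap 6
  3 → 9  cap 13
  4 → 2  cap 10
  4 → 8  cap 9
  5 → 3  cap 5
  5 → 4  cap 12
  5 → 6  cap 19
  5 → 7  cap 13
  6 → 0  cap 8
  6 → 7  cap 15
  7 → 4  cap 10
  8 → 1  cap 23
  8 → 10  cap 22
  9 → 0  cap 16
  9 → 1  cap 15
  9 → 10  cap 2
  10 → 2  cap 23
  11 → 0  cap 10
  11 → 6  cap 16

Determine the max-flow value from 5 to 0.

Maximum flow value: 32

augment #1: 5→3→0 bottleneck 5, total now 5
augment #2: 5→6→0 bottleneck 8, total now 13
augment #3: 5→4→2→3→0 bottleneck 1, total now 14
augment #4: 5→4→2→11→0 bottleneck 9, total now 23
augment #5: 5→4→8→1→0 bottleneck 2, total now 25
augment #6: 5→7→4→8→1→0 bottleneck 7, total now 32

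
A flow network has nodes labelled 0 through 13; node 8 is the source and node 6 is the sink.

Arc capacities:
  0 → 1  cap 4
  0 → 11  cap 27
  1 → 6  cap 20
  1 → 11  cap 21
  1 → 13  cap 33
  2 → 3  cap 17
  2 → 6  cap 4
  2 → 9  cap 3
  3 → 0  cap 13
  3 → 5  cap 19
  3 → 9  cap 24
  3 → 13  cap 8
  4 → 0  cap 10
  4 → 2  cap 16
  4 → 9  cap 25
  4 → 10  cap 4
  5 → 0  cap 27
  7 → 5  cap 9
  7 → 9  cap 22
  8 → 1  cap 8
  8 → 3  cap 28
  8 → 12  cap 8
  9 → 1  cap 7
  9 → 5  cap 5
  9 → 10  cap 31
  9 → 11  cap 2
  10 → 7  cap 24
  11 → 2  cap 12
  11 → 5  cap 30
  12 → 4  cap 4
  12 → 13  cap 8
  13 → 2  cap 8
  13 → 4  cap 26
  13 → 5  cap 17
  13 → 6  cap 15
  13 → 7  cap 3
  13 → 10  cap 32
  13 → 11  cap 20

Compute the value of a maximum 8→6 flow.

Maximum flow value: 38

augment #1: 8→1→6 bottleneck 8, total now 8
augment #2: 8→3→13→6 bottleneck 8, total now 16
augment #3: 8→12→13→6 bottleneck 7, total now 23
augment #4: 8→3→0→1→6 bottleneck 4, total now 27
augment #5: 8→3→9→1→6 bottleneck 7, total now 34
augment #6: 8→12→4→2→6 bottleneck 1, total now 35
augment #7: 8→3→0→11→2→6 bottleneck 3, total now 38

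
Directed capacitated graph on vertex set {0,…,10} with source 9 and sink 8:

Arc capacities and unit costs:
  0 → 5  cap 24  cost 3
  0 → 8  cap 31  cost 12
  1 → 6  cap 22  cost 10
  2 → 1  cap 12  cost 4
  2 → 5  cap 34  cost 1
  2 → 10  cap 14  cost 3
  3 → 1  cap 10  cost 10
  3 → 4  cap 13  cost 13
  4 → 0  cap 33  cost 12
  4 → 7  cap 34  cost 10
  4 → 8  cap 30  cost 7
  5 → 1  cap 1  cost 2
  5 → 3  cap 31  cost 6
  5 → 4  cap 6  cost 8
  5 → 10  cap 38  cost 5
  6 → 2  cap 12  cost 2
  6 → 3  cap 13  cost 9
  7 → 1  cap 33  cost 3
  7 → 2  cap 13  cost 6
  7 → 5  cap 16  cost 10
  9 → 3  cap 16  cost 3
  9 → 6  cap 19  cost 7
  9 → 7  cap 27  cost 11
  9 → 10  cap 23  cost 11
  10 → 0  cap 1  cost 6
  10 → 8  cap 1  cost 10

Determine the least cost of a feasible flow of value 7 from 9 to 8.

Minimum cost for 7 units: 159

shortest-cost path #1: 9→10→8 push 1 @ unit cost 21 (adds 21)
shortest-cost path #2: 9→3→4→8 push 6 @ unit cost 23 (adds 138)
total cost = 159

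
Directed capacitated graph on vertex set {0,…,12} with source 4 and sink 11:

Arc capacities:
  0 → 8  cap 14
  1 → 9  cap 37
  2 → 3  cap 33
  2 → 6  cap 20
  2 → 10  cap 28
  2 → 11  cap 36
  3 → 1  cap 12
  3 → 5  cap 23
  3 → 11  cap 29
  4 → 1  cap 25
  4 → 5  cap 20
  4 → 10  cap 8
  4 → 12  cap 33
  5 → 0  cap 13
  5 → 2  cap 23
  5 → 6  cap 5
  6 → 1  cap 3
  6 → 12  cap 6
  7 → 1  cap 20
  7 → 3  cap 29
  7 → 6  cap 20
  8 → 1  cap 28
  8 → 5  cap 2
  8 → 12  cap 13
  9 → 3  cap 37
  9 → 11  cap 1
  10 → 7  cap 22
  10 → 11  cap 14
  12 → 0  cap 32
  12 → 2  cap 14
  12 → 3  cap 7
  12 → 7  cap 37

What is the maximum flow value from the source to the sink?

augment #1: 4→10→11 bottleneck 8, total now 8
augment #2: 4→1→9→11 bottleneck 1, total now 9
augment #3: 4→5→2→11 bottleneck 20, total now 29
augment #4: 4→12→2→11 bottleneck 14, total now 43
augment #5: 4→12→3→11 bottleneck 7, total now 50
augment #6: 4→1→9→3→11 bottleneck 22, total now 72
augment #7: 4→1→9→3→5→2→11 bottleneck 2, total now 74
augment #8: 4→12→0→8→5→2→10→11 bottleneck 1, total now 75

Maximum flow value: 75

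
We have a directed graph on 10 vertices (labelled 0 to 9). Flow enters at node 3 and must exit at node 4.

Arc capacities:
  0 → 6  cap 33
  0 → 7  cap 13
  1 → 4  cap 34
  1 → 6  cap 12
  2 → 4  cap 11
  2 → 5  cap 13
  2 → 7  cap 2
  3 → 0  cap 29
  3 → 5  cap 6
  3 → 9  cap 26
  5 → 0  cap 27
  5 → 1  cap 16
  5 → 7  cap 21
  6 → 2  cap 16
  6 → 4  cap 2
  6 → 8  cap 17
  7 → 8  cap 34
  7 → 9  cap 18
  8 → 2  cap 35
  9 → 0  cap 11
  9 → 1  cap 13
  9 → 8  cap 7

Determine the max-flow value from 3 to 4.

Maximum flow value: 42

augment #1: 3→0→6→4 bottleneck 2, total now 2
augment #2: 3→5→1→4 bottleneck 6, total now 8
augment #3: 3→9→1→4 bottleneck 13, total now 21
augment #4: 3→0→6→2→4 bottleneck 11, total now 32
augment #5: 3→0→6→2→5→1→4 bottleneck 5, total now 37
augment #6: 3→9→8→2→5→1→4 bottleneck 5, total now 42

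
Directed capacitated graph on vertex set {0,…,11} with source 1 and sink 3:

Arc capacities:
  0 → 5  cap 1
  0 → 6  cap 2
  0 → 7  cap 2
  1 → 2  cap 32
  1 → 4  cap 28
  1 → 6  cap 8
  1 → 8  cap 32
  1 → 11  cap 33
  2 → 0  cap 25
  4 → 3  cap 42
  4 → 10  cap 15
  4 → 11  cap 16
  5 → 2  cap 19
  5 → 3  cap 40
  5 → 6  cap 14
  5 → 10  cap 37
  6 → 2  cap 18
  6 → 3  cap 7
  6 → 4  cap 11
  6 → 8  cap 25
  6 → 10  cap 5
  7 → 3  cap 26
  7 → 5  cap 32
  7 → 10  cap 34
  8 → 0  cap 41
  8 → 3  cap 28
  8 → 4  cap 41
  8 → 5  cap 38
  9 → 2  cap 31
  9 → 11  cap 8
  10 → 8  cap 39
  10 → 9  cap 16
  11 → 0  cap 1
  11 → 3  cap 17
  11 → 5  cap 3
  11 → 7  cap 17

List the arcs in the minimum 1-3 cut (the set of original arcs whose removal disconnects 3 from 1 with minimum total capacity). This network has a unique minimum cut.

augment #1: 1→4→3 push 28
augment #2: 1→6→3 push 7
augment #3: 1→8→3 push 28
augment #4: 1→11→3 push 17
augment #5: 1→6→4→3 push 1
augment #6: 1→8→4→3 push 4
augment #7: 1→11→5→3 push 3
augment #8: 1→11→7→3 push 13
augment #9: 1→2→0→5→3 push 1
augment #10: 1→2→0→7→3 push 2
augment #11: 1→2→0→6→4→3 push 2
max flow = 106; residual-reachable set from 1 gives S-side
cut edges (S→T): {(0,5), (0,6), (0,7), (1,4), (1,6), (1,8), (1,11)} total cap 106

Min-cut arcs: {(0,5), (0,6), (0,7), (1,4), (1,6), (1,8), (1,11)} (total capacity 106)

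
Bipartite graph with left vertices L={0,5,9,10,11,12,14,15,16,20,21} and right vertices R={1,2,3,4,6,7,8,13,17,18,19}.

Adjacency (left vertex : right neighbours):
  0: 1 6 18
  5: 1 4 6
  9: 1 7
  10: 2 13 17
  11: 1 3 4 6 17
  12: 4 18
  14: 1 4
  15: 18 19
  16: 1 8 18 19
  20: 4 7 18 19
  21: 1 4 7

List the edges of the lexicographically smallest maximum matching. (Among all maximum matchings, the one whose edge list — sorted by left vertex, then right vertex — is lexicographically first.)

Lex-smallest maximum matching: {(0,1), (5,6), (9,7), (10,2), (11,3), (12,4), (15,18), (16,8), (20,19)}

|M| = 9 (so the lex-smallest maximum matching has 9 edges)
process left vertices in ascending order; for each, take the smallest-labelled available neighbour that still permits 9 edges overall, or leave it unmatched if none does
lex-smallest matching: {0-1, 5-6, 9-7, 10-2, 11-3, 12-4, 15-18, 16-8, 20-19}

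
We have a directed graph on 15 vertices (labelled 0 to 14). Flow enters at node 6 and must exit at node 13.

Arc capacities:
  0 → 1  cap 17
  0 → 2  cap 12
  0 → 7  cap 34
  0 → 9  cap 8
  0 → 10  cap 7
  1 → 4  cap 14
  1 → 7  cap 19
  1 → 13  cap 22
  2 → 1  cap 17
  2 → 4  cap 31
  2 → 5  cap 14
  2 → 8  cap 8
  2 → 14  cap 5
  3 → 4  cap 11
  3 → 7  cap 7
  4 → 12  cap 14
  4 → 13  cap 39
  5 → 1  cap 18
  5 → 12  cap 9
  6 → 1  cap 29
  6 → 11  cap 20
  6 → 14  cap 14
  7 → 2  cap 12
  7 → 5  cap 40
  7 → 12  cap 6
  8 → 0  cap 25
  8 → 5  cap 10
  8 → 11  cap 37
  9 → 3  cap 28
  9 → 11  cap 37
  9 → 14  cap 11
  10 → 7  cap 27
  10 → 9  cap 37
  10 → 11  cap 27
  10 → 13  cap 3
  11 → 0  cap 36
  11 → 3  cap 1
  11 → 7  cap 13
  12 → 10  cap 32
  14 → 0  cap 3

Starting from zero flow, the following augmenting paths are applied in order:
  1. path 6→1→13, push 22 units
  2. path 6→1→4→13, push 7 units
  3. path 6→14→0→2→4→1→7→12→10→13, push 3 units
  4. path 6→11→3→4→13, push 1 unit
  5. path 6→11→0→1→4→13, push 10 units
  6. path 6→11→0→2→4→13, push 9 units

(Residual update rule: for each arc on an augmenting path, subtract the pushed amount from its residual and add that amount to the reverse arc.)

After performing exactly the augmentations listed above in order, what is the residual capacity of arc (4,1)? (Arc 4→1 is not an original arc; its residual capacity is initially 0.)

Residual capacity of (4,1): 14

after path 1 (6→1→13, push 22): res(4,1)=0
after path 2 (6→1→4→13, push 7): res(4,1)=7
after path 3 (6→14→0→2→4→1→7→12→10→13, push 3): res(4,1)=4
after path 4 (6→11→3→4→13, push 1): res(4,1)=4
after path 5 (6→11→0→1→4→13, push 10): res(4,1)=14
after path 6 (6→11→0→2→4→13, push 9): res(4,1)=14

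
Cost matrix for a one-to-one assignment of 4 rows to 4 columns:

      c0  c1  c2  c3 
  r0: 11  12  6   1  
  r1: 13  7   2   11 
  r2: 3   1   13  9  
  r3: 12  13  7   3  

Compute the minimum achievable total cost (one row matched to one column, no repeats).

optimal assignment: row0→col3 (cost 1), row1→col2 (cost 2), row2→col1 (cost 1), row3→col0 (cost 12)
total = 1 + 2 + 1 + 12 = 16

Minimum assignment cost: 16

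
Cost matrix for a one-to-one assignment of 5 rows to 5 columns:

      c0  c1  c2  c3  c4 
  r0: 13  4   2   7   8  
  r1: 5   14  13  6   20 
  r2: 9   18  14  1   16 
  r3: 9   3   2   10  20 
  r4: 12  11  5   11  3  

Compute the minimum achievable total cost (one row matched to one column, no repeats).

Minimum assignment cost: 14

optimal assignment: row0→col2 (cost 2), row1→col0 (cost 5), row2→col3 (cost 1), row3→col1 (cost 3), row4→col4 (cost 3)
total = 2 + 5 + 1 + 3 + 3 = 14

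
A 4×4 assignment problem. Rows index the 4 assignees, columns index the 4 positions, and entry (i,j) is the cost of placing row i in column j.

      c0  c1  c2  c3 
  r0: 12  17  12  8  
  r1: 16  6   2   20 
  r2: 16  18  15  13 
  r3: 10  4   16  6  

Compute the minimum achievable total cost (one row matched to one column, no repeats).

optimal assignment: row0→col3 (cost 8), row1→col2 (cost 2), row2→col0 (cost 16), row3→col1 (cost 4)
total = 8 + 2 + 16 + 4 = 30

Minimum assignment cost: 30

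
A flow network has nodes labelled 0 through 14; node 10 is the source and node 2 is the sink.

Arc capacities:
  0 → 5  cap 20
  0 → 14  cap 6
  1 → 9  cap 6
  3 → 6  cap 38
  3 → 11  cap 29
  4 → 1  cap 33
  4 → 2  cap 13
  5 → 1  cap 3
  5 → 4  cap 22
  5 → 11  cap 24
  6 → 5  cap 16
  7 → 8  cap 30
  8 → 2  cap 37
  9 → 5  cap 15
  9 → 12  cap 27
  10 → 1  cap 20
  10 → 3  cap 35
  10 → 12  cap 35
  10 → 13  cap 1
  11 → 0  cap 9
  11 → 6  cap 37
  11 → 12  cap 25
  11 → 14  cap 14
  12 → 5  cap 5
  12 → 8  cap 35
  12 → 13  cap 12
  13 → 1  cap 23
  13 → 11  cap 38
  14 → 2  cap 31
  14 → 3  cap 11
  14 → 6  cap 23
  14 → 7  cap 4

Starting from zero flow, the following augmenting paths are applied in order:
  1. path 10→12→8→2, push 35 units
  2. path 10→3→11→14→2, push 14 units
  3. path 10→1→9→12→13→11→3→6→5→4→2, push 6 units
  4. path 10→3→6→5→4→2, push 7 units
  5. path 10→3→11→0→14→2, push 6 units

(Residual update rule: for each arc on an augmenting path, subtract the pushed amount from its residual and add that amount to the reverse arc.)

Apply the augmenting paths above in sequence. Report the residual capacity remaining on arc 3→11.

Residual capacity of (3,11): 15

after path 1 (10→12→8→2, push 35): res(3,11)=29
after path 2 (10→3→11→14→2, push 14): res(3,11)=15
after path 3 (10→1→9→12→13→11→3→6→5→4→2, push 6): res(3,11)=21
after path 4 (10→3→6→5→4→2, push 7): res(3,11)=21
after path 5 (10→3→11→0→14→2, push 6): res(3,11)=15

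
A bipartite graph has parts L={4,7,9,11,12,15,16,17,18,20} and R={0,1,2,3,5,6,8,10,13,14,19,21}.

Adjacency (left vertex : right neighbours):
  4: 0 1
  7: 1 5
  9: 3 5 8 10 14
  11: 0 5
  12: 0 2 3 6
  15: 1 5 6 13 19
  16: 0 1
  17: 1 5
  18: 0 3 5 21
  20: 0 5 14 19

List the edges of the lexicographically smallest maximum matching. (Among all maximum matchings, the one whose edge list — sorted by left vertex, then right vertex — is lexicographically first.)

|M| = 8 (so the lex-smallest maximum matching has 8 edges)
process left vertices in ascending order; for each, take the smallest-labelled available neighbour that still permits 8 edges overall, or leave it unmatched if none does
lex-smallest matching: {4-0, 7-1, 9-3, 11-5, 12-2, 15-6, 18-21, 20-14}

Lex-smallest maximum matching: {(4,0), (7,1), (9,3), (11,5), (12,2), (15,6), (18,21), (20,14)}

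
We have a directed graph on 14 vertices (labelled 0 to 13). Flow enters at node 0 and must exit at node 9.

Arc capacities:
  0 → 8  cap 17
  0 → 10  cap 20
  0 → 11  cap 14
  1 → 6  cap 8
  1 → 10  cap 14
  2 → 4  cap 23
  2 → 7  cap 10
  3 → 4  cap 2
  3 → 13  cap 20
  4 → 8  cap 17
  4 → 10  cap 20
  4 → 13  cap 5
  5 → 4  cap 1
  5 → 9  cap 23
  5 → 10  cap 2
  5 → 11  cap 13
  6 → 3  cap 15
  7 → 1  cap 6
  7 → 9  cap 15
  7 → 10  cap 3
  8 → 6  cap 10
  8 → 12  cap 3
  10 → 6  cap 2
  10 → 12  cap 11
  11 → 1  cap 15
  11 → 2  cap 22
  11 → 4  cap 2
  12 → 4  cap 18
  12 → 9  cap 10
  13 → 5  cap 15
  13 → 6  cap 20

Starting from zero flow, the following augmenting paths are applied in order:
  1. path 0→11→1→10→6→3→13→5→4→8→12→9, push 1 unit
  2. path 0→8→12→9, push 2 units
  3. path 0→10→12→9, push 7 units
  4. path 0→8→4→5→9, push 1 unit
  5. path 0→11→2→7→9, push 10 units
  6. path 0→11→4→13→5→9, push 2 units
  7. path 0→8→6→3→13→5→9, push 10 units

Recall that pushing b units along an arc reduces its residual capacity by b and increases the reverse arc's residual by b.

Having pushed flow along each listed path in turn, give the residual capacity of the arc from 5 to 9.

Residual capacity of (5,9): 10

after path 1 (0→11→1→10→6→3→13→5→4→8→12→9, push 1): res(5,9)=23
after path 2 (0→8→12→9, push 2): res(5,9)=23
after path 3 (0→10→12→9, push 7): res(5,9)=23
after path 4 (0→8→4→5→9, push 1): res(5,9)=22
after path 5 (0→11→2→7→9, push 10): res(5,9)=22
after path 6 (0→11→4→13→5→9, push 2): res(5,9)=20
after path 7 (0→8→6→3→13→5→9, push 10): res(5,9)=10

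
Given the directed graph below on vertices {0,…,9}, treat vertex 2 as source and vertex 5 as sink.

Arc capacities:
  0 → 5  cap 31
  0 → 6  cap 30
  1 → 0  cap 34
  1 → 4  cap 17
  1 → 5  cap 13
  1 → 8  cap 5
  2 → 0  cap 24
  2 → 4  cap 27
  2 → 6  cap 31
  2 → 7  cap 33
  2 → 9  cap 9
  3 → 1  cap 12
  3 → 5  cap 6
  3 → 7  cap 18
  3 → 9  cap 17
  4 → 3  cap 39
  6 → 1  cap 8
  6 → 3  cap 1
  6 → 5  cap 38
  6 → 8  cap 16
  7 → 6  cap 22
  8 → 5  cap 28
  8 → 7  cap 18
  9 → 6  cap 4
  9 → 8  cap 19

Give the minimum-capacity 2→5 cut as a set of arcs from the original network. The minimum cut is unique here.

augment #1: 2→0→5 push 24
augment #2: 2→6→5 push 31
augment #3: 2→4→3→5 push 6
augment #4: 2→7→6→5 push 7
augment #5: 2→9→8→5 push 9
augment #6: 2→4→3→1→5 push 12
augment #7: 2→7→6→1→5 push 1
augment #8: 2→7→6→8→5 push 14
augment #9: 2→4→3→9→8→5 push 5
augment #10: 2→4→3→9→6→1→0→5 push 4
max flow = 113; residual-reachable set from 2 gives S-side
cut edges (S→T): {(2,0), (2,4), (2,6), (2,9), (7,6)} total cap 113

Min-cut arcs: {(2,0), (2,4), (2,6), (2,9), (7,6)} (total capacity 113)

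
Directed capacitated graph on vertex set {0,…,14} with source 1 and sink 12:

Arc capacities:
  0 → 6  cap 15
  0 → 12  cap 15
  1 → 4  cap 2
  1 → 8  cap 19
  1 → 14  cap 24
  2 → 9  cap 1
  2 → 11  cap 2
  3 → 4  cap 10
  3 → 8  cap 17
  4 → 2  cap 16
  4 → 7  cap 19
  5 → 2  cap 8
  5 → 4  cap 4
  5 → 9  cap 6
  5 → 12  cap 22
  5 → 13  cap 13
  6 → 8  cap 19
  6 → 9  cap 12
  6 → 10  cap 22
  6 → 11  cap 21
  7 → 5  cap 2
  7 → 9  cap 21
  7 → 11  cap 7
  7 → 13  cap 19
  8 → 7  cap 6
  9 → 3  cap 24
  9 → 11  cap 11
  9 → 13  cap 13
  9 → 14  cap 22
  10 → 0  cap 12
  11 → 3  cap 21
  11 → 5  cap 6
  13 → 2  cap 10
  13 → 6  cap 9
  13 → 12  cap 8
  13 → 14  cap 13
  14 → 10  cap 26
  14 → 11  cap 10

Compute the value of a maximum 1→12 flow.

Maximum flow value: 28

augment #1: 1→4→7→5→12 bottleneck 2, total now 2
augment #2: 1→8→7→13→12 bottleneck 6, total now 8
augment #3: 1→14→10→0→12 bottleneck 12, total now 20
augment #4: 1→14→11→5→12 bottleneck 6, total now 26
augment #5: 1→14→11→3→4→7→13→12 bottleneck 2, total now 28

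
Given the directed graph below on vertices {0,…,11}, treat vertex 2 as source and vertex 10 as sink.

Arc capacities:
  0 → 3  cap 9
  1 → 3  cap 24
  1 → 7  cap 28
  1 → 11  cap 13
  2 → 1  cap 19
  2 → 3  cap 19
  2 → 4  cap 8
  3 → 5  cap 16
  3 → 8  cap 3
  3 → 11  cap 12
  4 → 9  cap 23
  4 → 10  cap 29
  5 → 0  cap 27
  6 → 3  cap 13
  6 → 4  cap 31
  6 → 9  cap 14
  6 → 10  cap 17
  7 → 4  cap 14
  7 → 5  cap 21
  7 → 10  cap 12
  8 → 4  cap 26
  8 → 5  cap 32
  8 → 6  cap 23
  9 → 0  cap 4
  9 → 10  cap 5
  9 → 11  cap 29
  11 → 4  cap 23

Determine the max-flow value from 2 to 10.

Maximum flow value: 42

augment #1: 2→4→10 bottleneck 8, total now 8
augment #2: 2→1→7→10 bottleneck 12, total now 20
augment #3: 2→1→7→4→10 bottleneck 7, total now 27
augment #4: 2→3→8→4→10 bottleneck 3, total now 30
augment #5: 2→3→11→4→10 bottleneck 11, total now 41
augment #6: 2→3→11→4→9→10 bottleneck 1, total now 42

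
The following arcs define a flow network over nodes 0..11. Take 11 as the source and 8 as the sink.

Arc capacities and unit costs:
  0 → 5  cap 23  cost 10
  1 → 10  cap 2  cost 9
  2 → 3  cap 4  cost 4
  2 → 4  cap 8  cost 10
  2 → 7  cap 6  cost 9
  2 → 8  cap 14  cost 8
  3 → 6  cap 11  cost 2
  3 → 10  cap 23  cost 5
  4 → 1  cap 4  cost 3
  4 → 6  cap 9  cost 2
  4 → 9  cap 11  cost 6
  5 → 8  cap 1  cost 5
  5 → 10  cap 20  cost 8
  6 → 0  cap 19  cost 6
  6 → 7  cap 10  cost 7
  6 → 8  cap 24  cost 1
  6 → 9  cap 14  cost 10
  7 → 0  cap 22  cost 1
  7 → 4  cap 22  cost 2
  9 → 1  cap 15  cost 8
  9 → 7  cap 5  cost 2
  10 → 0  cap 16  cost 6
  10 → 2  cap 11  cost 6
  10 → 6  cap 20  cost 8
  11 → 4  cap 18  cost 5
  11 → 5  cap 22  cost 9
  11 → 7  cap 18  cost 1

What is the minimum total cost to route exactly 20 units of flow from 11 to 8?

shortest-cost path #1: 11→7→4→6→8 push 9 @ unit cost 6 (adds 54)
shortest-cost path #2: 11→5→8 push 1 @ unit cost 14 (adds 14)
shortest-cost path #3: 11→7→4→1→10→6→8 push 2 @ unit cost 24 (adds 48)
shortest-cost path #4: 11→5→10→6→8 push 8 @ unit cost 26 (adds 208)
total cost = 324

Minimum cost for 20 units: 324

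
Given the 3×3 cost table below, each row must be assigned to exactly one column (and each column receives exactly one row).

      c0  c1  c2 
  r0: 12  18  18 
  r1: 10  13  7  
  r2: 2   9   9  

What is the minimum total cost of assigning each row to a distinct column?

optimal assignment: row0→col1 (cost 18), row1→col2 (cost 7), row2→col0 (cost 2)
total = 18 + 7 + 2 = 27

Minimum assignment cost: 27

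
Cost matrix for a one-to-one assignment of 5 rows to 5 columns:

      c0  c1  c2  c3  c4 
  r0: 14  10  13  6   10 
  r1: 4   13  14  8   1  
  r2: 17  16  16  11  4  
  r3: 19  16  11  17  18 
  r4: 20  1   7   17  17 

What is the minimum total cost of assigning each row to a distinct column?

Minimum assignment cost: 26

optimal assignment: row0→col3 (cost 6), row1→col0 (cost 4), row2→col4 (cost 4), row3→col2 (cost 11), row4→col1 (cost 1)
total = 6 + 4 + 4 + 11 + 1 = 26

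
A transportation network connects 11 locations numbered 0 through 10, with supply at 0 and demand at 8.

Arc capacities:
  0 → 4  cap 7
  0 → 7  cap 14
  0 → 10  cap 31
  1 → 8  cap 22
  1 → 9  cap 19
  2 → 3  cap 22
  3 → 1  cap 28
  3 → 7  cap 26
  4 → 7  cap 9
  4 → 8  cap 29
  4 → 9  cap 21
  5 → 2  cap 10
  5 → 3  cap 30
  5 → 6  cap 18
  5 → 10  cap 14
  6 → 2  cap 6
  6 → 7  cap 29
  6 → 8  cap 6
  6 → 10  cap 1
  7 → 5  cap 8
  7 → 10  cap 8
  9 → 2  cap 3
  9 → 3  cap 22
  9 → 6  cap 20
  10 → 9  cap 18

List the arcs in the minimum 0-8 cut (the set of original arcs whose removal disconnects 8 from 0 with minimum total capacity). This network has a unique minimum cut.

Min-cut arcs: {(0,4), (7,5), (10,9)} (total capacity 33)

augment #1: 0→4→8 push 7
augment #2: 0→7→5→6→8 push 6
augment #3: 0→7→5→3→1→8 push 2
augment #4: 0→10→9→3→1→8 push 18
max flow = 33; residual-reachable set from 0 gives S-side
cut edges (S→T): {(0,4), (7,5), (10,9)} total cap 33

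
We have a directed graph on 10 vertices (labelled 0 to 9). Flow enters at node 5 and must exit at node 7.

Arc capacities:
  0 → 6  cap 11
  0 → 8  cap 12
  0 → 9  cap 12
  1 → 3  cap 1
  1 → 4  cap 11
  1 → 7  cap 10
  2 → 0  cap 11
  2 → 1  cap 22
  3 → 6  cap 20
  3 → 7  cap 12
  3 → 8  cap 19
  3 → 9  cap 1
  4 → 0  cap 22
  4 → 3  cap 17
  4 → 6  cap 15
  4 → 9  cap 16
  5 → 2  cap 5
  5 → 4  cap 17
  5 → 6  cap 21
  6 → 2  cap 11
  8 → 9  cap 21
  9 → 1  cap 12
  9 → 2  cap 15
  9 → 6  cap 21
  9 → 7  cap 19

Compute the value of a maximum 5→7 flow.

Maximum flow value: 33

augment #1: 5→2→1→7 bottleneck 5, total now 5
augment #2: 5→4→3→7 bottleneck 12, total now 17
augment #3: 5→4→9→7 bottleneck 5, total now 22
augment #4: 5→6→2→1→7 bottleneck 5, total now 27
augment #5: 5→6→2→0→9→7 bottleneck 6, total now 33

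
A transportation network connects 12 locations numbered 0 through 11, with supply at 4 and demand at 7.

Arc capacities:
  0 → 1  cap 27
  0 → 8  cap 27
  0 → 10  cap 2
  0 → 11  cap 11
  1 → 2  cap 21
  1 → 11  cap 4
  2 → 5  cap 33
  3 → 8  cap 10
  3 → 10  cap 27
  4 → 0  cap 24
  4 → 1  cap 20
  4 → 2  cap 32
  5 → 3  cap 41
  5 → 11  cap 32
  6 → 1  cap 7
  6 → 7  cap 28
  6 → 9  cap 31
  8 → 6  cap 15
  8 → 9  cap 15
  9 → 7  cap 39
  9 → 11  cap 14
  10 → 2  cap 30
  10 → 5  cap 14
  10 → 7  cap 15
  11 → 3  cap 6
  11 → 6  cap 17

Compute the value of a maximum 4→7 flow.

Maximum flow value: 61

augment #1: 4→0→10→7 bottleneck 2, total now 2
augment #2: 4→0→8→6→7 bottleneck 15, total now 17
augment #3: 4→0→8→9→7 bottleneck 7, total now 24
augment #4: 4→1→11→6→7 bottleneck 4, total now 28
augment #5: 4→2→5→3→10→7 bottleneck 13, total now 41
augment #6: 4→2→5→11→6→7 bottleneck 9, total now 50
augment #7: 4→2→5→3→8→9→7 bottleneck 8, total now 58
augment #8: 4→2→5→11→6→9→7 bottleneck 2, total now 60
augment #9: 4→1→2→5→11→6→9→7 bottleneck 1, total now 61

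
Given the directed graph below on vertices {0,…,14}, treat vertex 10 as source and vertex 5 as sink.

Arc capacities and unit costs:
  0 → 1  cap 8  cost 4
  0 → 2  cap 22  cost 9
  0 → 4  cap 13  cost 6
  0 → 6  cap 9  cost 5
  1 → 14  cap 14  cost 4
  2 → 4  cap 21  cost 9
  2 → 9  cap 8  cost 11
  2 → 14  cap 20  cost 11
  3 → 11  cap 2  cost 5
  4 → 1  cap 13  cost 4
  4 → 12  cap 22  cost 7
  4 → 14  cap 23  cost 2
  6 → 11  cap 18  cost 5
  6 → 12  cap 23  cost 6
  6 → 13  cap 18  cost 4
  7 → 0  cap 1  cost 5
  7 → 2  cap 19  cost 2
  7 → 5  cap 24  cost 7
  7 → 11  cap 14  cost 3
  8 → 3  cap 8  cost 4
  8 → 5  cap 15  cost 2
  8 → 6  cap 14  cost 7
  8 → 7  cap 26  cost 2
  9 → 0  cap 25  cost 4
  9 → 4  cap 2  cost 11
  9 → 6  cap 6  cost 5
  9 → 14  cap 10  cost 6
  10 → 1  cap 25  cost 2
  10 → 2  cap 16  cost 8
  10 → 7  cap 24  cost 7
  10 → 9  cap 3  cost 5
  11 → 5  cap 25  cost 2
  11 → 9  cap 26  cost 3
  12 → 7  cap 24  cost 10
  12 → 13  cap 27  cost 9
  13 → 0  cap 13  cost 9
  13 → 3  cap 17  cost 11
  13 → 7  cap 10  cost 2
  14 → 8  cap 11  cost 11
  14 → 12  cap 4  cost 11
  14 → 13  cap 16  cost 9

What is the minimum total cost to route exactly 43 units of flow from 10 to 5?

shortest-cost path #1: 10→7→11→5 push 14 @ unit cost 12 (adds 168)
shortest-cost path #2: 10→7→5 push 10 @ unit cost 14 (adds 140)
shortest-cost path #3: 10→9→6→11→5 push 3 @ unit cost 17 (adds 51)
shortest-cost path #4: 10→1→14→8→5 push 11 @ unit cost 19 (adds 209)
shortest-cost path #5: 10→1→14→13→7→5 push 3 @ unit cost 24 (adds 72)
shortest-cost path #6: 10→2→9→6→11→5 push 2 @ unit cost 31 (adds 62)
total cost = 702

Minimum cost for 43 units: 702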